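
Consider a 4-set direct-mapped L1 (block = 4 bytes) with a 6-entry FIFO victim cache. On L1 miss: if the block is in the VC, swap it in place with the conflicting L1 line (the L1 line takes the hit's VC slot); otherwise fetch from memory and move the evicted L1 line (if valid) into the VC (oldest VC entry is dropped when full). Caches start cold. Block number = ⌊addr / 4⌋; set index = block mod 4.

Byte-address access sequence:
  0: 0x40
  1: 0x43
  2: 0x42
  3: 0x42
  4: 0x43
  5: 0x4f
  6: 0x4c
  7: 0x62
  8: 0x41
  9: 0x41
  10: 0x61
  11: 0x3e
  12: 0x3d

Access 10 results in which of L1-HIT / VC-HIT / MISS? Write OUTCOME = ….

OUTCOME = VC-HIT

0: 0x40 (blk 16, set 0) → MISS  vc=[]
1: 0x43 (blk 16, set 0) → L1-HIT  vc=[]
2: 0x42 (blk 16, set 0) → L1-HIT  vc=[]
3: 0x42 (blk 16, set 0) → L1-HIT  vc=[]
4: 0x43 (blk 16, set 0) → L1-HIT  vc=[]
5: 0x4f (blk 19, set 3) → MISS  vc=[]
6: 0x4c (blk 19, set 3) → L1-HIT  vc=[]
7: 0x62 (blk 24, set 0) → MISS  vc=[16]
8: 0x41 (blk 16, set 0) → VC-HIT  vc=[24]
9: 0x41 (blk 16, set 0) → L1-HIT  vc=[24]
10: 0x61 (blk 24, set 0) → VC-HIT  vc=[16]
11: 0x3e (blk 15, set 3) → MISS  vc=[16, 19]
12: 0x3d (blk 15, set 3) → L1-HIT  vc=[16, 19]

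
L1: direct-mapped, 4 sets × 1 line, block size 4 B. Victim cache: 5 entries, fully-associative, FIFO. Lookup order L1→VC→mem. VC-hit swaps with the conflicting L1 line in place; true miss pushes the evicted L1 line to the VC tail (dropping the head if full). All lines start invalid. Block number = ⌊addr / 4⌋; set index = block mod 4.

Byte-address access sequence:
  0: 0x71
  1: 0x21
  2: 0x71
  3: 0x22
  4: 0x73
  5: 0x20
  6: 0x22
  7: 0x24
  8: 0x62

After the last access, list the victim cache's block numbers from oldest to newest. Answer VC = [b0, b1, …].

VC = [28, 8]

  [0] addr=0x71 blk=28 s=0: MISS | VC []
  [1] addr=0x21 blk=8 s=0: MISS | VC [28]
  [2] addr=0x71 blk=28 s=0: VC-HIT | VC [8]
  [3] addr=0x22 blk=8 s=0: VC-HIT | VC [28]
  [4] addr=0x73 blk=28 s=0: VC-HIT | VC [8]
  [5] addr=0x20 blk=8 s=0: VC-HIT | VC [28]
  [6] addr=0x22 blk=8 s=0: L1-HIT | VC [28]
  [7] addr=0x24 blk=9 s=1: MISS | VC [28]
  [8] addr=0x62 blk=24 s=0: MISS | VC [28, 8]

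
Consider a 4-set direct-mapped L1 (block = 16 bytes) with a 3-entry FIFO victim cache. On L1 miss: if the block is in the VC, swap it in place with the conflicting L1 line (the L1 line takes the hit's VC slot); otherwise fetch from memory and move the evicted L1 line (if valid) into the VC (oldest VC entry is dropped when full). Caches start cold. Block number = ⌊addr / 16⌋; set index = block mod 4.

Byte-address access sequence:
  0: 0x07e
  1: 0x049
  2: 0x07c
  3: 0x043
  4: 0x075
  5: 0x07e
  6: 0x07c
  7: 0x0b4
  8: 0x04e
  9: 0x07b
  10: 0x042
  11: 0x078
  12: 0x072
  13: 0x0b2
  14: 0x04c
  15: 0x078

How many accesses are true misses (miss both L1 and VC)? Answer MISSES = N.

  [0] addr=0x7e blk=7 s=3: MISS | VC []
  [1] addr=0x49 blk=4 s=0: MISS | VC []
  [2] addr=0x7c blk=7 s=3: L1-HIT | VC []
  [3] addr=0x43 blk=4 s=0: L1-HIT | VC []
  [4] addr=0x75 blk=7 s=3: L1-HIT | VC []
  [5] addr=0x7e blk=7 s=3: L1-HIT | VC []
  [6] addr=0x7c blk=7 s=3: L1-HIT | VC []
  [7] addr=0xb4 blk=11 s=3: MISS | VC [7]
  [8] addr=0x4e blk=4 s=0: L1-HIT | VC [7]
  [9] addr=0x7b blk=7 s=3: VC-HIT | VC [11]
  [10] addr=0x42 blk=4 s=0: L1-HIT | VC [11]
  [11] addr=0x78 blk=7 s=3: L1-HIT | VC [11]
  [12] addr=0x72 blk=7 s=3: L1-HIT | VC [11]
  [13] addr=0xb2 blk=11 s=3: VC-HIT | VC [7]
  [14] addr=0x4c blk=4 s=0: L1-HIT | VC [7]
  [15] addr=0x78 blk=7 s=3: VC-HIT | VC [11]

MISSES = 3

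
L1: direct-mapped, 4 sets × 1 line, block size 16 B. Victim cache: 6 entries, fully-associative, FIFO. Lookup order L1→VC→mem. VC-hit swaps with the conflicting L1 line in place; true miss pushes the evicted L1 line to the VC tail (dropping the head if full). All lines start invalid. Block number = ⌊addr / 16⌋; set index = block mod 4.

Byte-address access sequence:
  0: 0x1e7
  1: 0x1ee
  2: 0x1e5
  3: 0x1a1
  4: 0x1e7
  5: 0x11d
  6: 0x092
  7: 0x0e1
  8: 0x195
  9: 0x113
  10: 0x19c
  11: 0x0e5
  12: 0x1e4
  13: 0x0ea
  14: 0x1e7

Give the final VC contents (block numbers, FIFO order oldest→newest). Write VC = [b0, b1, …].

VC = [26, 17, 14, 9]

  [0] addr=0x1e7 blk=30 s=2: MISS | VC []
  [1] addr=0x1ee blk=30 s=2: L1-HIT | VC []
  [2] addr=0x1e5 blk=30 s=2: L1-HIT | VC []
  [3] addr=0x1a1 blk=26 s=2: MISS | VC [30]
  [4] addr=0x1e7 blk=30 s=2: VC-HIT | VC [26]
  [5] addr=0x11d blk=17 s=1: MISS | VC [26]
  [6] addr=0x92 blk=9 s=1: MISS | VC [26, 17]
  [7] addr=0xe1 blk=14 s=2: MISS | VC [26, 17, 30]
  [8] addr=0x195 blk=25 s=1: MISS | VC [26, 17, 30, 9]
  [9] addr=0x113 blk=17 s=1: VC-HIT | VC [26, 25, 30, 9]
  [10] addr=0x19c blk=25 s=1: VC-HIT | VC [26, 17, 30, 9]
  [11] addr=0xe5 blk=14 s=2: L1-HIT | VC [26, 17, 30, 9]
  [12] addr=0x1e4 blk=30 s=2: VC-HIT | VC [26, 17, 14, 9]
  [13] addr=0xea blk=14 s=2: VC-HIT | VC [26, 17, 30, 9]
  [14] addr=0x1e7 blk=30 s=2: VC-HIT | VC [26, 17, 14, 9]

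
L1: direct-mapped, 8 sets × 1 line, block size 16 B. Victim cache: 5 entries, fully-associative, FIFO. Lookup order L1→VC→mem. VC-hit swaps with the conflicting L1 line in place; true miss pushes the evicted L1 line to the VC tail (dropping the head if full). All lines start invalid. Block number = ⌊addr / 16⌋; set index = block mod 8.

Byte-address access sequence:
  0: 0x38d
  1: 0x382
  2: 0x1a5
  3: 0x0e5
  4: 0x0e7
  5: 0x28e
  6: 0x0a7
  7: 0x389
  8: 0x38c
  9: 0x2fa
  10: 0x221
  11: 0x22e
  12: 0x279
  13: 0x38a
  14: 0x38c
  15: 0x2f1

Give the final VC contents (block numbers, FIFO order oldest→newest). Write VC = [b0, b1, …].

VC = [40, 26, 10, 39]

0: 0x38d (blk 56, set 0) → MISS  vc=[]
1: 0x382 (blk 56, set 0) → L1-HIT  vc=[]
2: 0x1a5 (blk 26, set 2) → MISS  vc=[]
3: 0xe5 (blk 14, set 6) → MISS  vc=[]
4: 0xe7 (blk 14, set 6) → L1-HIT  vc=[]
5: 0x28e (blk 40, set 0) → MISS  vc=[56]
6: 0xa7 (blk 10, set 2) → MISS  vc=[56, 26]
7: 0x389 (blk 56, set 0) → VC-HIT  vc=[40, 26]
8: 0x38c (blk 56, set 0) → L1-HIT  vc=[40, 26]
9: 0x2fa (blk 47, set 7) → MISS  vc=[40, 26]
10: 0x221 (blk 34, set 2) → MISS  vc=[40, 26, 10]
11: 0x22e (blk 34, set 2) → L1-HIT  vc=[40, 26, 10]
12: 0x279 (blk 39, set 7) → MISS  vc=[40, 26, 10, 47]
13: 0x38a (blk 56, set 0) → L1-HIT  vc=[40, 26, 10, 47]
14: 0x38c (blk 56, set 0) → L1-HIT  vc=[40, 26, 10, 47]
15: 0x2f1 (blk 47, set 7) → VC-HIT  vc=[40, 26, 10, 39]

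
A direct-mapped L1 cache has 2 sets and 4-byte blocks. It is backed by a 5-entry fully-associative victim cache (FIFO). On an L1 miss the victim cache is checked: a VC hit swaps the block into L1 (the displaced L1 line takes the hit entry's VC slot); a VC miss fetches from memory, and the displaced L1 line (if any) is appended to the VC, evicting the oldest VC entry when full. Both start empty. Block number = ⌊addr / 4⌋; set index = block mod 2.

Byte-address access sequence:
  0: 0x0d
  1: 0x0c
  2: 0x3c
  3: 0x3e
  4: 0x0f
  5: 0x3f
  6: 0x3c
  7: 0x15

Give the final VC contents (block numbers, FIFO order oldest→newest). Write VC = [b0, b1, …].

VC = [3, 15]

  [0] addr=0xd blk=3 s=1: MISS | VC []
  [1] addr=0xc blk=3 s=1: L1-HIT | VC []
  [2] addr=0x3c blk=15 s=1: MISS | VC [3]
  [3] addr=0x3e blk=15 s=1: L1-HIT | VC [3]
  [4] addr=0xf blk=3 s=1: VC-HIT | VC [15]
  [5] addr=0x3f blk=15 s=1: VC-HIT | VC [3]
  [6] addr=0x3c blk=15 s=1: L1-HIT | VC [3]
  [7] addr=0x15 blk=5 s=1: MISS | VC [3, 15]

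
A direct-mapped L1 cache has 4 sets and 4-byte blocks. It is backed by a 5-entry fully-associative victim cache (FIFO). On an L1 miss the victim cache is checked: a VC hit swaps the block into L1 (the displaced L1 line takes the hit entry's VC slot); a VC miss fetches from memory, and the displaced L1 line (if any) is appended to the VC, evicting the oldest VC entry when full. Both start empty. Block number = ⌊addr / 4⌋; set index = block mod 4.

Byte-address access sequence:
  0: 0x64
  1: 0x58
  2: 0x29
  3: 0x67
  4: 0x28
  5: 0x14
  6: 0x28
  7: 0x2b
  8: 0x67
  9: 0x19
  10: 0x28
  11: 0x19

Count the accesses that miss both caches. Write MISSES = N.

  [0] addr=0x64 blk=25 s=1: MISS | VC []
  [1] addr=0x58 blk=22 s=2: MISS | VC []
  [2] addr=0x29 blk=10 s=2: MISS | VC [22]
  [3] addr=0x67 blk=25 s=1: L1-HIT | VC [22]
  [4] addr=0x28 blk=10 s=2: L1-HIT | VC [22]
  [5] addr=0x14 blk=5 s=1: MISS | VC [22, 25]
  [6] addr=0x28 blk=10 s=2: L1-HIT | VC [22, 25]
  [7] addr=0x2b blk=10 s=2: L1-HIT | VC [22, 25]
  [8] addr=0x67 blk=25 s=1: VC-HIT | VC [22, 5]
  [9] addr=0x19 blk=6 s=2: MISS | VC [22, 5, 10]
  [10] addr=0x28 blk=10 s=2: VC-HIT | VC [22, 5, 6]
  [11] addr=0x19 blk=6 s=2: VC-HIT | VC [22, 5, 10]

MISSES = 5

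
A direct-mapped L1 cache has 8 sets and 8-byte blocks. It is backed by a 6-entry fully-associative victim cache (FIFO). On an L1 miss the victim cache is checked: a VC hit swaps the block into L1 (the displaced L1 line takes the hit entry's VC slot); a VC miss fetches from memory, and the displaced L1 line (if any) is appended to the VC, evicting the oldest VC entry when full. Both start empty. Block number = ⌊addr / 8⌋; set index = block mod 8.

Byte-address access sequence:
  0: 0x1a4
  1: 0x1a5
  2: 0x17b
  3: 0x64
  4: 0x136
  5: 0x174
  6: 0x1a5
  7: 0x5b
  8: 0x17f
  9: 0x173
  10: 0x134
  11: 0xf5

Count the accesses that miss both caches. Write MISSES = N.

  [0] addr=0x1a4 blk=52 s=4: MISS | VC []
  [1] addr=0x1a5 blk=52 s=4: L1-HIT | VC []
  [2] addr=0x17b blk=47 s=7: MISS | VC []
  [3] addr=0x64 blk=12 s=4: MISS | VC [52]
  [4] addr=0x136 blk=38 s=6: MISS | VC [52]
  [5] addr=0x174 blk=46 s=6: MISS | VC [52, 38]
  [6] addr=0x1a5 blk=52 s=4: VC-HIT | VC [12, 38]
  [7] addr=0x5b blk=11 s=3: MISS | VC [12, 38]
  [8] addr=0x17f blk=47 s=7: L1-HIT | VC [12, 38]
  [9] addr=0x173 blk=46 s=6: L1-HIT | VC [12, 38]
  [10] addr=0x134 blk=38 s=6: VC-HIT | VC [12, 46]
  [11] addr=0xf5 blk=30 s=6: MISS | VC [12, 46, 38]

MISSES = 7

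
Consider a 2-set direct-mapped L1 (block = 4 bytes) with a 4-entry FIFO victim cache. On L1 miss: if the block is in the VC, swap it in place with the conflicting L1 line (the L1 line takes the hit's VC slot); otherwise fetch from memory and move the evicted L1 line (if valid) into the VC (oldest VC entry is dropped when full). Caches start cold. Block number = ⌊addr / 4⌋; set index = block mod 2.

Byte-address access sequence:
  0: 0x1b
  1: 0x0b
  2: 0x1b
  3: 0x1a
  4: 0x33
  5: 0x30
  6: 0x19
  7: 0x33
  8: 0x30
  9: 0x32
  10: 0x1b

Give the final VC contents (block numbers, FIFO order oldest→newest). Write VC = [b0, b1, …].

VC = [2, 12]

0: 0x1b (blk 6, set 0) → MISS  vc=[]
1: 0xb (blk 2, set 0) → MISS  vc=[6]
2: 0x1b (blk 6, set 0) → VC-HIT  vc=[2]
3: 0x1a (blk 6, set 0) → L1-HIT  vc=[2]
4: 0x33 (blk 12, set 0) → MISS  vc=[2, 6]
5: 0x30 (blk 12, set 0) → L1-HIT  vc=[2, 6]
6: 0x19 (blk 6, set 0) → VC-HIT  vc=[2, 12]
7: 0x33 (blk 12, set 0) → VC-HIT  vc=[2, 6]
8: 0x30 (blk 12, set 0) → L1-HIT  vc=[2, 6]
9: 0x32 (blk 12, set 0) → L1-HIT  vc=[2, 6]
10: 0x1b (blk 6, set 0) → VC-HIT  vc=[2, 12]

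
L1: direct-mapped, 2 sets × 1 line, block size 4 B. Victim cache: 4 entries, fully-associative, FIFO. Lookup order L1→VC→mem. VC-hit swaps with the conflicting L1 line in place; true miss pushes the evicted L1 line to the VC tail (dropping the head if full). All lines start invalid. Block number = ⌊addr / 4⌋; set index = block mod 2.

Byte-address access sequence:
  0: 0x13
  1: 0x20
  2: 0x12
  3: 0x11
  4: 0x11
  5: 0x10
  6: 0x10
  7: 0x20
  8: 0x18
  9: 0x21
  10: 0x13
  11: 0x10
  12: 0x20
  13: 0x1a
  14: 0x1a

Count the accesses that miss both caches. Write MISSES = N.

  [0] addr=0x13 blk=4 s=0: MISS | VC []
  [1] addr=0x20 blk=8 s=0: MISS | VC [4]
  [2] addr=0x12 blk=4 s=0: VC-HIT | VC [8]
  [3] addr=0x11 blk=4 s=0: L1-HIT | VC [8]
  [4] addr=0x11 blk=4 s=0: L1-HIT | VC [8]
  [5] addr=0x10 blk=4 s=0: L1-HIT | VC [8]
  [6] addr=0x10 blk=4 s=0: L1-HIT | VC [8]
  [7] addr=0x20 blk=8 s=0: VC-HIT | VC [4]
  [8] addr=0x18 blk=6 s=0: MISS | VC [4, 8]
  [9] addr=0x21 blk=8 s=0: VC-HIT | VC [4, 6]
  [10] addr=0x13 blk=4 s=0: VC-HIT | VC [8, 6]
  [11] addr=0x10 blk=4 s=0: L1-HIT | VC [8, 6]
  [12] addr=0x20 blk=8 s=0: VC-HIT | VC [4, 6]
  [13] addr=0x1a blk=6 s=0: VC-HIT | VC [4, 8]
  [14] addr=0x1a blk=6 s=0: L1-HIT | VC [4, 8]

MISSES = 3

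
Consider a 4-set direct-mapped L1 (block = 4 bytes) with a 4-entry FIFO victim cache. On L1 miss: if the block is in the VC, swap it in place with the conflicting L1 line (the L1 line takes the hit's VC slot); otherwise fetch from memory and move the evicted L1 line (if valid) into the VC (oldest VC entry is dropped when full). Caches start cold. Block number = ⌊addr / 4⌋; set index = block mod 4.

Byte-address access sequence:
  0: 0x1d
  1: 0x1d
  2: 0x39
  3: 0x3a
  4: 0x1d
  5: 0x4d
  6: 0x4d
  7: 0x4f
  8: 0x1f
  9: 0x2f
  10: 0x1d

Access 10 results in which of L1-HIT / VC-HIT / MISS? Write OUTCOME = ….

#0 0x1d→b7/s3 MISS; vc=[]
#1 0x1d→b7/s3 L1-HIT; vc=[]
#2 0x39→b14/s2 MISS; vc=[]
#3 0x3a→b14/s2 L1-HIT; vc=[]
#4 0x1d→b7/s3 L1-HIT; vc=[]
#5 0x4d→b19/s3 MISS; vc=[7]
#6 0x4d→b19/s3 L1-HIT; vc=[7]
#7 0x4f→b19/s3 L1-HIT; vc=[7]
#8 0x1f→b7/s3 VC-HIT; vc=[19]
#9 0x2f→b11/s3 MISS; vc=[19,7]
#10 0x1d→b7/s3 VC-HIT; vc=[19,11]

OUTCOME = VC-HIT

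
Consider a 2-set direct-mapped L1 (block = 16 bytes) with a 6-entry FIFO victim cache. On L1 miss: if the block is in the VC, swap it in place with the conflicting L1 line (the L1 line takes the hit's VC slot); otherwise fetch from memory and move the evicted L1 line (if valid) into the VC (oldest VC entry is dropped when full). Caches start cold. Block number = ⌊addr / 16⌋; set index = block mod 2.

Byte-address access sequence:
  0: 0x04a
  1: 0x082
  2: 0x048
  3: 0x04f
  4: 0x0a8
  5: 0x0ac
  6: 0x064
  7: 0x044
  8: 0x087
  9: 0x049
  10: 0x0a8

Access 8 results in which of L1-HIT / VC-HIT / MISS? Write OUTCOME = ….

  [0] addr=0x4a blk=4 s=0: MISS | VC []
  [1] addr=0x82 blk=8 s=0: MISS | VC [4]
  [2] addr=0x48 blk=4 s=0: VC-HIT | VC [8]
  [3] addr=0x4f blk=4 s=0: L1-HIT | VC [8]
  [4] addr=0xa8 blk=10 s=0: MISS | VC [8, 4]
  [5] addr=0xac blk=10 s=0: L1-HIT | VC [8, 4]
  [6] addr=0x64 blk=6 s=0: MISS | VC [8, 4, 10]
  [7] addr=0x44 blk=4 s=0: VC-HIT | VC [8, 6, 10]
  [8] addr=0x87 blk=8 s=0: VC-HIT | VC [4, 6, 10]
  [9] addr=0x49 blk=4 s=0: VC-HIT | VC [8, 6, 10]
  [10] addr=0xa8 blk=10 s=0: VC-HIT | VC [8, 6, 4]

OUTCOME = VC-HIT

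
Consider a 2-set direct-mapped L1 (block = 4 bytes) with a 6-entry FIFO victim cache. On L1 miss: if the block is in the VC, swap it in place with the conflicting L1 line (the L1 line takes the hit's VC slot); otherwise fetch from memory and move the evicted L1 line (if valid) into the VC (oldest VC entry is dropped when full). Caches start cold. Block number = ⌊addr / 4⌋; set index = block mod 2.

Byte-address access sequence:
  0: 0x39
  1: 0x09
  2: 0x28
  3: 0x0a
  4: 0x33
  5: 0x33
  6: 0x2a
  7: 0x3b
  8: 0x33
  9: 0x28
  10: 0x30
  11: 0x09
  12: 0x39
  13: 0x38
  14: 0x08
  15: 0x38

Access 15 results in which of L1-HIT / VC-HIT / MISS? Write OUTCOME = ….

OUTCOME = VC-HIT

0: 0x39 (blk 14, set 0) → MISS  vc=[]
1: 0x9 (blk 2, set 0) → MISS  vc=[14]
2: 0x28 (blk 10, set 0) → MISS  vc=[14, 2]
3: 0xa (blk 2, set 0) → VC-HIT  vc=[14, 10]
4: 0x33 (blk 12, set 0) → MISS  vc=[14, 10, 2]
5: 0x33 (blk 12, set 0) → L1-HIT  vc=[14, 10, 2]
6: 0x2a (blk 10, set 0) → VC-HIT  vc=[14, 12, 2]
7: 0x3b (blk 14, set 0) → VC-HIT  vc=[10, 12, 2]
8: 0x33 (blk 12, set 0) → VC-HIT  vc=[10, 14, 2]
9: 0x28 (blk 10, set 0) → VC-HIT  vc=[12, 14, 2]
10: 0x30 (blk 12, set 0) → VC-HIT  vc=[10, 14, 2]
11: 0x9 (blk 2, set 0) → VC-HIT  vc=[10, 14, 12]
12: 0x39 (blk 14, set 0) → VC-HIT  vc=[10, 2, 12]
13: 0x38 (blk 14, set 0) → L1-HIT  vc=[10, 2, 12]
14: 0x8 (blk 2, set 0) → VC-HIT  vc=[10, 14, 12]
15: 0x38 (blk 14, set 0) → VC-HIT  vc=[10, 2, 12]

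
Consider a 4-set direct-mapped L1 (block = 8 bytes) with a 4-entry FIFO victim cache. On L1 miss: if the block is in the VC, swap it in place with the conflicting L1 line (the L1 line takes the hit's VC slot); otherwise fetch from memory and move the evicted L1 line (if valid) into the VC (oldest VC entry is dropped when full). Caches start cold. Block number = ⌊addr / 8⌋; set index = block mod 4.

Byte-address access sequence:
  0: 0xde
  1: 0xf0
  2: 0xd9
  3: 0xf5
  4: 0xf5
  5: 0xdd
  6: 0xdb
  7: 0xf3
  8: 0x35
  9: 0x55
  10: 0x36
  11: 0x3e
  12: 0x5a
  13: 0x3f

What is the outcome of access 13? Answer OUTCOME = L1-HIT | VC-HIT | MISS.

#0 0xde→b27/s3 MISS; vc=[]
#1 0xf0→b30/s2 MISS; vc=[]
#2 0xd9→b27/s3 L1-HIT; vc=[]
#3 0xf5→b30/s2 L1-HIT; vc=[]
#4 0xf5→b30/s2 L1-HIT; vc=[]
#5 0xdd→b27/s3 L1-HIT; vc=[]
#6 0xdb→b27/s3 L1-HIT; vc=[]
#7 0xf3→b30/s2 L1-HIT; vc=[]
#8 0x35→b6/s2 MISS; vc=[30]
#9 0x55→b10/s2 MISS; vc=[30,6]
#10 0x36→b6/s2 VC-HIT; vc=[30,10]
#11 0x3e→b7/s3 MISS; vc=[30,10,27]
#12 0x5a→b11/s3 MISS; vc=[30,10,27,7]
#13 0x3f→b7/s3 VC-HIT; vc=[30,10,27,11]

OUTCOME = VC-HIT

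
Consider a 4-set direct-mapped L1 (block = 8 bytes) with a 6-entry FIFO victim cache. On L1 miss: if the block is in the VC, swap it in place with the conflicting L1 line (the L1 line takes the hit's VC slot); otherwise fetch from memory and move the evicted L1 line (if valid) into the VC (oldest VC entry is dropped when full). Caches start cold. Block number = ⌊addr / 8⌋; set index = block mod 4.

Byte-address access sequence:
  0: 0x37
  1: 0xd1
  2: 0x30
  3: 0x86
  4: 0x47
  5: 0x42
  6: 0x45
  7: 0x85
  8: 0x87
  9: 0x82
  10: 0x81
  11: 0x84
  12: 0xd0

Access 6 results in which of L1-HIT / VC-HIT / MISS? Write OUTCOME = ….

OUTCOME = L1-HIT

0: 0x37 (blk 6, set 2) → MISS  vc=[]
1: 0xd1 (blk 26, set 2) → MISS  vc=[6]
2: 0x30 (blk 6, set 2) → VC-HIT  vc=[26]
3: 0x86 (blk 16, set 0) → MISS  vc=[26]
4: 0x47 (blk 8, set 0) → MISS  vc=[26, 16]
5: 0x42 (blk 8, set 0) → L1-HIT  vc=[26, 16]
6: 0x45 (blk 8, set 0) → L1-HIT  vc=[26, 16]
7: 0x85 (blk 16, set 0) → VC-HIT  vc=[26, 8]
8: 0x87 (blk 16, set 0) → L1-HIT  vc=[26, 8]
9: 0x82 (blk 16, set 0) → L1-HIT  vc=[26, 8]
10: 0x81 (blk 16, set 0) → L1-HIT  vc=[26, 8]
11: 0x84 (blk 16, set 0) → L1-HIT  vc=[26, 8]
12: 0xd0 (blk 26, set 2) → VC-HIT  vc=[6, 8]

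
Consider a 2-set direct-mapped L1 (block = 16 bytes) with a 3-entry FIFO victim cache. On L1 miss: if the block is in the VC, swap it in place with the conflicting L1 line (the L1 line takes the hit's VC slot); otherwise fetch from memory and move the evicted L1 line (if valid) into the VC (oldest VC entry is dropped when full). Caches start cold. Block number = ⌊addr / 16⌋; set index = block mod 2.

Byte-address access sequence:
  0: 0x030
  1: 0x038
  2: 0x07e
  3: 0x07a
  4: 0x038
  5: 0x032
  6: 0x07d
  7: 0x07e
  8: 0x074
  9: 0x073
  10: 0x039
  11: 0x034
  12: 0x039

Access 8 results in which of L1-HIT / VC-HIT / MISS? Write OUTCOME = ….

  [0] addr=0x30 blk=3 s=1: MISS | VC []
  [1] addr=0x38 blk=3 s=1: L1-HIT | VC []
  [2] addr=0x7e blk=7 s=1: MISS | VC [3]
  [3] addr=0x7a blk=7 s=1: L1-HIT | VC [3]
  [4] addr=0x38 blk=3 s=1: VC-HIT | VC [7]
  [5] addr=0x32 blk=3 s=1: L1-HIT | VC [7]
  [6] addr=0x7d blk=7 s=1: VC-HIT | VC [3]
  [7] addr=0x7e blk=7 s=1: L1-HIT | VC [3]
  [8] addr=0x74 blk=7 s=1: L1-HIT | VC [3]
  [9] addr=0x73 blk=7 s=1: L1-HIT | VC [3]
  [10] addr=0x39 blk=3 s=1: VC-HIT | VC [7]
  [11] addr=0x34 blk=3 s=1: L1-HIT | VC [7]
  [12] addr=0x39 blk=3 s=1: L1-HIT | VC [7]

OUTCOME = L1-HIT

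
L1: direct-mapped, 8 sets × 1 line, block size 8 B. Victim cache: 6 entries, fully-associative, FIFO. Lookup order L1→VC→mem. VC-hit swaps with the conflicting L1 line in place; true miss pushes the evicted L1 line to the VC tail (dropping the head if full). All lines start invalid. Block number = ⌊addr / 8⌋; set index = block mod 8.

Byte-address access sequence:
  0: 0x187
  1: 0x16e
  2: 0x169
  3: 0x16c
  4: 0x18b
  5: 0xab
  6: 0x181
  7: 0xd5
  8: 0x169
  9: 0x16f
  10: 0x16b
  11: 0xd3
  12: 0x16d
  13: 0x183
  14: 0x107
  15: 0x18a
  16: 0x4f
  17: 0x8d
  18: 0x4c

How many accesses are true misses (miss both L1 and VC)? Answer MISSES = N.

MISSES = 8

0: 0x187 (blk 48, set 0) → MISS  vc=[]
1: 0x16e (blk 45, set 5) → MISS  vc=[]
2: 0x169 (blk 45, set 5) → L1-HIT  vc=[]
3: 0x16c (blk 45, set 5) → L1-HIT  vc=[]
4: 0x18b (blk 49, set 1) → MISS  vc=[]
5: 0xab (blk 21, set 5) → MISS  vc=[45]
6: 0x181 (blk 48, set 0) → L1-HIT  vc=[45]
7: 0xd5 (blk 26, set 2) → MISS  vc=[45]
8: 0x169 (blk 45, set 5) → VC-HIT  vc=[21]
9: 0x16f (blk 45, set 5) → L1-HIT  vc=[21]
10: 0x16b (blk 45, set 5) → L1-HIT  vc=[21]
11: 0xd3 (blk 26, set 2) → L1-HIT  vc=[21]
12: 0x16d (blk 45, set 5) → L1-HIT  vc=[21]
13: 0x183 (blk 48, set 0) → L1-HIT  vc=[21]
14: 0x107 (blk 32, set 0) → MISS  vc=[21, 48]
15: 0x18a (blk 49, set 1) → L1-HIT  vc=[21, 48]
16: 0x4f (blk 9, set 1) → MISS  vc=[21, 48, 49]
17: 0x8d (blk 17, set 1) → MISS  vc=[21, 48, 49, 9]
18: 0x4c (blk 9, set 1) → VC-HIT  vc=[21, 48, 49, 17]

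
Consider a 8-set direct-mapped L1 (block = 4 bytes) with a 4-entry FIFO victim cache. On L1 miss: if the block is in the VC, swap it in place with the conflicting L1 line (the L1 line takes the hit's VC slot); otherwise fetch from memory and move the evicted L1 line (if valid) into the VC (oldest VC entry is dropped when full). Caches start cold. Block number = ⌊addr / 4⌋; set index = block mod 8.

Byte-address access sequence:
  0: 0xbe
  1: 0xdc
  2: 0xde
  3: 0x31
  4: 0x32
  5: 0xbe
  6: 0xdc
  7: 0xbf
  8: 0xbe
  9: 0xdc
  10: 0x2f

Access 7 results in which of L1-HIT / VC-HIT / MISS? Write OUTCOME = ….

OUTCOME = VC-HIT

0: 0xbe (blk 47, set 7) → MISS  vc=[]
1: 0xdc (blk 55, set 7) → MISS  vc=[47]
2: 0xde (blk 55, set 7) → L1-HIT  vc=[47]
3: 0x31 (blk 12, set 4) → MISS  vc=[47]
4: 0x32 (blk 12, set 4) → L1-HIT  vc=[47]
5: 0xbe (blk 47, set 7) → VC-HIT  vc=[55]
6: 0xdc (blk 55, set 7) → VC-HIT  vc=[47]
7: 0xbf (blk 47, set 7) → VC-HIT  vc=[55]
8: 0xbe (blk 47, set 7) → L1-HIT  vc=[55]
9: 0xdc (blk 55, set 7) → VC-HIT  vc=[47]
10: 0x2f (blk 11, set 3) → MISS  vc=[47]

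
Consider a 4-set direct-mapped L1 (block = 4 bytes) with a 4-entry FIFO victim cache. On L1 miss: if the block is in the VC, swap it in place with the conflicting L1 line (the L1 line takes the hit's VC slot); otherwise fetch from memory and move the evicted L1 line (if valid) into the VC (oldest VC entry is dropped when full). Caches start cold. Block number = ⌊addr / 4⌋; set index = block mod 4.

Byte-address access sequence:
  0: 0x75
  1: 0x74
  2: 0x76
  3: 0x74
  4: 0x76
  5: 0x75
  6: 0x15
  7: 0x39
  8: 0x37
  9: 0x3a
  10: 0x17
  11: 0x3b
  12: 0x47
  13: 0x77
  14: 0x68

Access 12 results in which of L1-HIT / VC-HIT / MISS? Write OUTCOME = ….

0: 0x75 (blk 29, set 1) → MISS  vc=[]
1: 0x74 (blk 29, set 1) → L1-HIT  vc=[]
2: 0x76 (blk 29, set 1) → L1-HIT  vc=[]
3: 0x74 (blk 29, set 1) → L1-HIT  vc=[]
4: 0x76 (blk 29, set 1) → L1-HIT  vc=[]
5: 0x75 (blk 29, set 1) → L1-HIT  vc=[]
6: 0x15 (blk 5, set 1) → MISS  vc=[29]
7: 0x39 (blk 14, set 2) → MISS  vc=[29]
8: 0x37 (blk 13, set 1) → MISS  vc=[29, 5]
9: 0x3a (blk 14, set 2) → L1-HIT  vc=[29, 5]
10: 0x17 (blk 5, set 1) → VC-HIT  vc=[29, 13]
11: 0x3b (blk 14, set 2) → L1-HIT  vc=[29, 13]
12: 0x47 (blk 17, set 1) → MISS  vc=[29, 13, 5]
13: 0x77 (blk 29, set 1) → VC-HIT  vc=[17, 13, 5]
14: 0x68 (blk 26, set 2) → MISS  vc=[17, 13, 5, 14]

OUTCOME = MISS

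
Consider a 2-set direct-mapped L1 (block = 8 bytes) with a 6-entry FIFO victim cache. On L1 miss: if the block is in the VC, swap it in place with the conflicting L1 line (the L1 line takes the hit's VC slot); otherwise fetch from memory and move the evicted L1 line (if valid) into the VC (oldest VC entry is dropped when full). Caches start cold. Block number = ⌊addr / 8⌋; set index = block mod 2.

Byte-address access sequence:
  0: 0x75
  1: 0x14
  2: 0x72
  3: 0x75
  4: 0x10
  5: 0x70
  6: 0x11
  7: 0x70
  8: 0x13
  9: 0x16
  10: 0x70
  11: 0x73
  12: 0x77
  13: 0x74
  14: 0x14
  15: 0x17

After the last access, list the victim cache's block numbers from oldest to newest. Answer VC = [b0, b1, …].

0: 0x75 (blk 14, set 0) → MISS  vc=[]
1: 0x14 (blk 2, set 0) → MISS  vc=[14]
2: 0x72 (blk 14, set 0) → VC-HIT  vc=[2]
3: 0x75 (blk 14, set 0) → L1-HIT  vc=[2]
4: 0x10 (blk 2, set 0) → VC-HIT  vc=[14]
5: 0x70 (blk 14, set 0) → VC-HIT  vc=[2]
6: 0x11 (blk 2, set 0) → VC-HIT  vc=[14]
7: 0x70 (blk 14, set 0) → VC-HIT  vc=[2]
8: 0x13 (blk 2, set 0) → VC-HIT  vc=[14]
9: 0x16 (blk 2, set 0) → L1-HIT  vc=[14]
10: 0x70 (blk 14, set 0) → VC-HIT  vc=[2]
11: 0x73 (blk 14, set 0) → L1-HIT  vc=[2]
12: 0x77 (blk 14, set 0) → L1-HIT  vc=[2]
13: 0x74 (blk 14, set 0) → L1-HIT  vc=[2]
14: 0x14 (blk 2, set 0) → VC-HIT  vc=[14]
15: 0x17 (blk 2, set 0) → L1-HIT  vc=[14]

VC = [14]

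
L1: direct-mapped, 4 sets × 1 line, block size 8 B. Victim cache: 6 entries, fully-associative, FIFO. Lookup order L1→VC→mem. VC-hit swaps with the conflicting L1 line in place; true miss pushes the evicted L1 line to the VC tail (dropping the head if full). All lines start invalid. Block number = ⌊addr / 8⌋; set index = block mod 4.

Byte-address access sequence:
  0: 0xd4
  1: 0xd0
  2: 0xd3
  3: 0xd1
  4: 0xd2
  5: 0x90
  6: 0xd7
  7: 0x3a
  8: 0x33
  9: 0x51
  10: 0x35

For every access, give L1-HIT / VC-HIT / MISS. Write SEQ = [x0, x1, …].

#0 0xd4→b26/s2 MISS; vc=[]
#1 0xd0→b26/s2 L1-HIT; vc=[]
#2 0xd3→b26/s2 L1-HIT; vc=[]
#3 0xd1→b26/s2 L1-HIT; vc=[]
#4 0xd2→b26/s2 L1-HIT; vc=[]
#5 0x90→b18/s2 MISS; vc=[26]
#6 0xd7→b26/s2 VC-HIT; vc=[18]
#7 0x3a→b7/s3 MISS; vc=[18]
#8 0x33→b6/s2 MISS; vc=[18,26]
#9 0x51→b10/s2 MISS; vc=[18,26,6]
#10 0x35→b6/s2 VC-HIT; vc=[18,26,10]

SEQ = [MISS, L1-HIT, L1-HIT, L1-HIT, L1-HIT, MISS, VC-HIT, MISS, MISS, MISS, VC-HIT]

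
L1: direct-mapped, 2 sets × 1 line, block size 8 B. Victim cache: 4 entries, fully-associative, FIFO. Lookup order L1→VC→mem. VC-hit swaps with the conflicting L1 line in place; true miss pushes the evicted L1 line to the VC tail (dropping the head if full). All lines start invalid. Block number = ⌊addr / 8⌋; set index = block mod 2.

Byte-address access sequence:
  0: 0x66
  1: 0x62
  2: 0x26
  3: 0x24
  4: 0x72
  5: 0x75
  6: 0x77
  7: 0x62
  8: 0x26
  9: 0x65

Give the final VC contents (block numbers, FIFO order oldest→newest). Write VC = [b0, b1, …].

0: 0x66 (blk 12, set 0) → MISS  vc=[]
1: 0x62 (blk 12, set 0) → L1-HIT  vc=[]
2: 0x26 (blk 4, set 0) → MISS  vc=[12]
3: 0x24 (blk 4, set 0) → L1-HIT  vc=[12]
4: 0x72 (blk 14, set 0) → MISS  vc=[12, 4]
5: 0x75 (blk 14, set 0) → L1-HIT  vc=[12, 4]
6: 0x77 (blk 14, set 0) → L1-HIT  vc=[12, 4]
7: 0x62 (blk 12, set 0) → VC-HIT  vc=[14, 4]
8: 0x26 (blk 4, set 0) → VC-HIT  vc=[14, 12]
9: 0x65 (blk 12, set 0) → VC-HIT  vc=[14, 4]

VC = [14, 4]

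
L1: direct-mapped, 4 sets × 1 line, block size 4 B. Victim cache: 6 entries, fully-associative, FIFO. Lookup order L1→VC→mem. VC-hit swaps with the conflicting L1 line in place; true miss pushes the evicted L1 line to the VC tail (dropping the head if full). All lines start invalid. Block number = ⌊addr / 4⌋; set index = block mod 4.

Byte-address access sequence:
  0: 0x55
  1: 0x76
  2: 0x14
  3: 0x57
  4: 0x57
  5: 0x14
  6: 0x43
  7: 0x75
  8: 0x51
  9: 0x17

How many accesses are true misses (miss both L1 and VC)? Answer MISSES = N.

#0 0x55→b21/s1 MISS; vc=[]
#1 0x76→b29/s1 MISS; vc=[21]
#2 0x14→b5/s1 MISS; vc=[21,29]
#3 0x57→b21/s1 VC-HIT; vc=[5,29]
#4 0x57→b21/s1 L1-HIT; vc=[5,29]
#5 0x14→b5/s1 VC-HIT; vc=[21,29]
#6 0x43→b16/s0 MISS; vc=[21,29]
#7 0x75→b29/s1 VC-HIT; vc=[21,5]
#8 0x51→b20/s0 MISS; vc=[21,5,16]
#9 0x17→b5/s1 VC-HIT; vc=[21,29,16]

MISSES = 5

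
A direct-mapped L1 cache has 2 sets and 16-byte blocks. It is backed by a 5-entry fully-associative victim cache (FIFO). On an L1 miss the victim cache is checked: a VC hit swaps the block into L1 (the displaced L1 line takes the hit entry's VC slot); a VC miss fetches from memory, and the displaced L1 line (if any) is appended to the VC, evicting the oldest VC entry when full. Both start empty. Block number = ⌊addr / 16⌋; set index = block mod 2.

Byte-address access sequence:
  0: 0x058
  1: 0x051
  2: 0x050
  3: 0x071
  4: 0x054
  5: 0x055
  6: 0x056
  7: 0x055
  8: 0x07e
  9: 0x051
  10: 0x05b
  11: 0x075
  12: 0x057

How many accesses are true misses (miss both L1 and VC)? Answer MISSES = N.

0: 0x58 (blk 5, set 1) → MISS  vc=[]
1: 0x51 (blk 5, set 1) → L1-HIT  vc=[]
2: 0x50 (blk 5, set 1) → L1-HIT  vc=[]
3: 0x71 (blk 7, set 1) → MISS  vc=[5]
4: 0x54 (blk 5, set 1) → VC-HIT  vc=[7]
5: 0x55 (blk 5, set 1) → L1-HIT  vc=[7]
6: 0x56 (blk 5, set 1) → L1-HIT  vc=[7]
7: 0x55 (blk 5, set 1) → L1-HIT  vc=[7]
8: 0x7e (blk 7, set 1) → VC-HIT  vc=[5]
9: 0x51 (blk 5, set 1) → VC-HIT  vc=[7]
10: 0x5b (blk 5, set 1) → L1-HIT  vc=[7]
11: 0x75 (blk 7, set 1) → VC-HIT  vc=[5]
12: 0x57 (blk 5, set 1) → VC-HIT  vc=[7]

MISSES = 2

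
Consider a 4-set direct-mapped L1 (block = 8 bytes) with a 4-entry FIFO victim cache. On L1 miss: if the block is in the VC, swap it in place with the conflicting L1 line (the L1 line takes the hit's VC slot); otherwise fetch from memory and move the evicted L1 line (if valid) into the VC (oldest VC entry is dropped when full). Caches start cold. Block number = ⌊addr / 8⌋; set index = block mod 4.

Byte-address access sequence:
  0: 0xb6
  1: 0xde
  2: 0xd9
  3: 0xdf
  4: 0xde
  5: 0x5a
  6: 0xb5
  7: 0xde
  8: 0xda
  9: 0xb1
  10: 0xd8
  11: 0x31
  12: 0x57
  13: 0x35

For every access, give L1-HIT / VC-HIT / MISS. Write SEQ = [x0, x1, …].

0: 0xb6 (blk 22, set 2) → MISS  vc=[]
1: 0xde (blk 27, set 3) → MISS  vc=[]
2: 0xd9 (blk 27, set 3) → L1-HIT  vc=[]
3: 0xdf (blk 27, set 3) → L1-HIT  vc=[]
4: 0xde (blk 27, set 3) → L1-HIT  vc=[]
5: 0x5a (blk 11, set 3) → MISS  vc=[27]
6: 0xb5 (blk 22, set 2) → L1-HIT  vc=[27]
7: 0xde (blk 27, set 3) → VC-HIT  vc=[11]
8: 0xda (blk 27, set 3) → L1-HIT  vc=[11]
9: 0xb1 (blk 22, set 2) → L1-HIT  vc=[11]
10: 0xd8 (blk 27, set 3) → L1-HIT  vc=[11]
11: 0x31 (blk 6, set 2) → MISS  vc=[11, 22]
12: 0x57 (blk 10, set 2) → MISS  vc=[11, 22, 6]
13: 0x35 (blk 6, set 2) → VC-HIT  vc=[11, 22, 10]

SEQ = [MISS, MISS, L1-HIT, L1-HIT, L1-HIT, MISS, L1-HIT, VC-HIT, L1-HIT, L1-HIT, L1-HIT, MISS, MISS, VC-HIT]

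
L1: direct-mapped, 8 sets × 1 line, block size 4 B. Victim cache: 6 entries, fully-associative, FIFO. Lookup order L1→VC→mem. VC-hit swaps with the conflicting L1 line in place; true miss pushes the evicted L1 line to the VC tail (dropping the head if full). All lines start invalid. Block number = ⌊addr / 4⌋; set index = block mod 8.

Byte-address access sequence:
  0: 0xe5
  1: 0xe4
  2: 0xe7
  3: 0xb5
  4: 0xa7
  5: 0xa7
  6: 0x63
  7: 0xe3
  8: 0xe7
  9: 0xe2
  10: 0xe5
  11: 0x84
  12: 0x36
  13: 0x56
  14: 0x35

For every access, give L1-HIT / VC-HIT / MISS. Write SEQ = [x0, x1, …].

SEQ = [MISS, L1-HIT, L1-HIT, MISS, MISS, L1-HIT, MISS, MISS, VC-HIT, L1-HIT, L1-HIT, MISS, MISS, MISS, VC-HIT]

#0 0xe5→b57/s1 MISS; vc=[]
#1 0xe4→b57/s1 L1-HIT; vc=[]
#2 0xe7→b57/s1 L1-HIT; vc=[]
#3 0xb5→b45/s5 MISS; vc=[]
#4 0xa7→b41/s1 MISS; vc=[57]
#5 0xa7→b41/s1 L1-HIT; vc=[57]
#6 0x63→b24/s0 MISS; vc=[57]
#7 0xe3→b56/s0 MISS; vc=[57,24]
#8 0xe7→b57/s1 VC-HIT; vc=[41,24]
#9 0xe2→b56/s0 L1-HIT; vc=[41,24]
#10 0xe5→b57/s1 L1-HIT; vc=[41,24]
#11 0x84→b33/s1 MISS; vc=[41,24,57]
#12 0x36→b13/s5 MISS; vc=[41,24,57,45]
#13 0x56→b21/s5 MISS; vc=[41,24,57,45,13]
#14 0x35→b13/s5 VC-HIT; vc=[41,24,57,45,21]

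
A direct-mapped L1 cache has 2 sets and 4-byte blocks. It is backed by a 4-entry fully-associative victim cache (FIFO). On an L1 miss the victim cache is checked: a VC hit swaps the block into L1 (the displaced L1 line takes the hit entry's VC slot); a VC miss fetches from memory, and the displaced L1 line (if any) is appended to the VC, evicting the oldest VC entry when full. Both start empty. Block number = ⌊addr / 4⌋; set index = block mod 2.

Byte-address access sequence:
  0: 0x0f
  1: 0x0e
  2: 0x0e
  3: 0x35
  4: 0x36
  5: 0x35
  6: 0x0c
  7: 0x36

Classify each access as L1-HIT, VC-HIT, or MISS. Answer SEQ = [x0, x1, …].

#0 0xf→b3/s1 MISS; vc=[]
#1 0xe→b3/s1 L1-HIT; vc=[]
#2 0xe→b3/s1 L1-HIT; vc=[]
#3 0x35→b13/s1 MISS; vc=[3]
#4 0x36→b13/s1 L1-HIT; vc=[3]
#5 0x35→b13/s1 L1-HIT; vc=[3]
#6 0xc→b3/s1 VC-HIT; vc=[13]
#7 0x36→b13/s1 VC-HIT; vc=[3]

SEQ = [MISS, L1-HIT, L1-HIT, MISS, L1-HIT, L1-HIT, VC-HIT, VC-HIT]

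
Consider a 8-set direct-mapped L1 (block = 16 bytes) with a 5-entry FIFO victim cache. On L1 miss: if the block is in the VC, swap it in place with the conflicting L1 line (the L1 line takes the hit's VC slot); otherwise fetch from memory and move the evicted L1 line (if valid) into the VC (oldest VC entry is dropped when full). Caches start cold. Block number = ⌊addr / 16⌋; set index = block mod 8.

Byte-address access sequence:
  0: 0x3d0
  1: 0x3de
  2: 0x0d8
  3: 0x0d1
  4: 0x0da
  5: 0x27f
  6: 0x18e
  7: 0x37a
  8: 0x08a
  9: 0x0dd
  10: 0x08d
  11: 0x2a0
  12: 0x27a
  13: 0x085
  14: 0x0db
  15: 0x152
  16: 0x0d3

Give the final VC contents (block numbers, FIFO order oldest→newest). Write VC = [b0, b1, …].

VC = [61, 55, 24, 21]

  [0] addr=0x3d0 blk=61 s=5: MISS | VC []
  [1] addr=0x3de blk=61 s=5: L1-HIT | VC []
  [2] addr=0xd8 blk=13 s=5: MISS | VC [61]
  [3] addr=0xd1 blk=13 s=5: L1-HIT | VC [61]
  [4] addr=0xda blk=13 s=5: L1-HIT | VC [61]
  [5] addr=0x27f blk=39 s=7: MISS | VC [61]
  [6] addr=0x18e blk=24 s=0: MISS | VC [61]
  [7] addr=0x37a blk=55 s=7: MISS | VC [61, 39]
  [8] addr=0x8a blk=8 s=0: MISS | VC [61, 39, 24]
  [9] addr=0xdd blk=13 s=5: L1-HIT | VC [61, 39, 24]
  [10] addr=0x8d blk=8 s=0: L1-HIT | VC [61, 39, 24]
  [11] addr=0x2a0 blk=42 s=2: MISS | VC [61, 39, 24]
  [12] addr=0x27a blk=39 s=7: VC-HIT | VC [61, 55, 24]
  [13] addr=0x85 blk=8 s=0: L1-HIT | VC [61, 55, 24]
  [14] addr=0xdb blk=13 s=5: L1-HIT | VC [61, 55, 24]
  [15] addr=0x152 blk=21 s=5: MISS | VC [61, 55, 24, 13]
  [16] addr=0xd3 blk=13 s=5: VC-HIT | VC [61, 55, 24, 21]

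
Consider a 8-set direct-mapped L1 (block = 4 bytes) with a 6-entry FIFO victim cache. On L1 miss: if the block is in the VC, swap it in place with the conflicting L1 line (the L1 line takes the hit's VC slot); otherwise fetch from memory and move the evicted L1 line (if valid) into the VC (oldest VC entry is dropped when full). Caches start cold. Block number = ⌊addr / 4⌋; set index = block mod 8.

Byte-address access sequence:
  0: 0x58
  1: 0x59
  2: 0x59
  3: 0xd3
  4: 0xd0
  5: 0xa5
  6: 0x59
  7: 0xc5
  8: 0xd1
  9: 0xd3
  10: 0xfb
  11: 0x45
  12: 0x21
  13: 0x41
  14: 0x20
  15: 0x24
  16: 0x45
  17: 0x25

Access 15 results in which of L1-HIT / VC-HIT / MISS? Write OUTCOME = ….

OUTCOME = MISS

  [0] addr=0x58 blk=22 s=6: MISS | VC []
  [1] addr=0x59 blk=22 s=6: L1-HIT | VC []
  [2] addr=0x59 blk=22 s=6: L1-HIT | VC []
  [3] addr=0xd3 blk=52 s=4: MISS | VC []
  [4] addr=0xd0 blk=52 s=4: L1-HIT | VC []
  [5] addr=0xa5 blk=41 s=1: MISS | VC []
  [6] addr=0x59 blk=22 s=6: L1-HIT | VC []
  [7] addr=0xc5 blk=49 s=1: MISS | VC [41]
  [8] addr=0xd1 blk=52 s=4: L1-HIT | VC [41]
  [9] addr=0xd3 blk=52 s=4: L1-HIT | VC [41]
  [10] addr=0xfb blk=62 s=6: MISS | VC [41, 22]
  [11] addr=0x45 blk=17 s=1: MISS | VC [41, 22, 49]
  [12] addr=0x21 blk=8 s=0: MISS | VC [41, 22, 49]
  [13] addr=0x41 blk=16 s=0: MISS | VC [41, 22, 49, 8]
  [14] addr=0x20 blk=8 s=0: VC-HIT | VC [41, 22, 49, 16]
  [15] addr=0x24 blk=9 s=1: MISS | VC [41, 22, 49, 16, 17]
  [16] addr=0x45 blk=17 s=1: VC-HIT | VC [41, 22, 49, 16, 9]
  [17] addr=0x25 blk=9 s=1: VC-HIT | VC [41, 22, 49, 16, 17]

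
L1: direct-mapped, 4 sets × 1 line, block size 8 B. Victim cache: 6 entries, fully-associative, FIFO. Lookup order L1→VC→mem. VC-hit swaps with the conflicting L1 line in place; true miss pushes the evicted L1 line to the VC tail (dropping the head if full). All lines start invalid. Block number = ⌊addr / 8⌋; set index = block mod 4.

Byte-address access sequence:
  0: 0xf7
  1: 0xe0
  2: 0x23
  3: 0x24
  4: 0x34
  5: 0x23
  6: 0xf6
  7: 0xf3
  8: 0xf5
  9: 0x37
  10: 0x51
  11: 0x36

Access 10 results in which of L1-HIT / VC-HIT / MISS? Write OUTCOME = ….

OUTCOME = MISS

  [0] addr=0xf7 blk=30 s=2: MISS | VC []
  [1] addr=0xe0 blk=28 s=0: MISS | VC []
  [2] addr=0x23 blk=4 s=0: MISS | VC [28]
  [3] addr=0x24 blk=4 s=0: L1-HIT | VC [28]
  [4] addr=0x34 blk=6 s=2: MISS | VC [28, 30]
  [5] addr=0x23 blk=4 s=0: L1-HIT | VC [28, 30]
  [6] addr=0xf6 blk=30 s=2: VC-HIT | VC [28, 6]
  [7] addr=0xf3 blk=30 s=2: L1-HIT | VC [28, 6]
  [8] addr=0xf5 blk=30 s=2: L1-HIT | VC [28, 6]
  [9] addr=0x37 blk=6 s=2: VC-HIT | VC [28, 30]
  [10] addr=0x51 blk=10 s=2: MISS | VC [28, 30, 6]
  [11] addr=0x36 blk=6 s=2: VC-HIT | VC [28, 30, 10]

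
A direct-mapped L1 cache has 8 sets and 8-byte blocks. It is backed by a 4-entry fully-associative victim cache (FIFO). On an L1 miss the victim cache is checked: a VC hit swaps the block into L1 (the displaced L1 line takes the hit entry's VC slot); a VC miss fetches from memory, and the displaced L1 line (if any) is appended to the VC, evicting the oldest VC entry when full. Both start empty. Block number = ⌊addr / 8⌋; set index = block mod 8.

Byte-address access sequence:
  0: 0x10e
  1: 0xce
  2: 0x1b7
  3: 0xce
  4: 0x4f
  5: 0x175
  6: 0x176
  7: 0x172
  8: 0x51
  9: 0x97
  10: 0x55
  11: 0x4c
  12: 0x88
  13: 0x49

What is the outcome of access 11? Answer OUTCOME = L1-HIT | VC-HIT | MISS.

OUTCOME = L1-HIT

  [0] addr=0x10e blk=33 s=1: MISS | VC []
  [1] addr=0xce blk=25 s=1: MISS | VC [33]
  [2] addr=0x1b7 blk=54 s=6: MISS | VC [33]
  [3] addr=0xce blk=25 s=1: L1-HIT | VC [33]
  [4] addr=0x4f blk=9 s=1: MISS | VC [33, 25]
  [5] addr=0x175 blk=46 s=6: MISS | VC [33, 25, 54]
  [6] addr=0x176 blk=46 s=6: L1-HIT | VC [33, 25, 54]
  [7] addr=0x172 blk=46 s=6: L1-HIT | VC [33, 25, 54]
  [8] addr=0x51 blk=10 s=2: MISS | VC [33, 25, 54]
  [9] addr=0x97 blk=18 s=2: MISS | VC [33, 25, 54, 10]
  [10] addr=0x55 blk=10 s=2: VC-HIT | VC [33, 25, 54, 18]
  [11] addr=0x4c blk=9 s=1: L1-HIT | VC [33, 25, 54, 18]
  [12] addr=0x88 blk=17 s=1: MISS | VC [25, 54, 18, 9]
  [13] addr=0x49 blk=9 s=1: VC-HIT | VC [25, 54, 18, 17]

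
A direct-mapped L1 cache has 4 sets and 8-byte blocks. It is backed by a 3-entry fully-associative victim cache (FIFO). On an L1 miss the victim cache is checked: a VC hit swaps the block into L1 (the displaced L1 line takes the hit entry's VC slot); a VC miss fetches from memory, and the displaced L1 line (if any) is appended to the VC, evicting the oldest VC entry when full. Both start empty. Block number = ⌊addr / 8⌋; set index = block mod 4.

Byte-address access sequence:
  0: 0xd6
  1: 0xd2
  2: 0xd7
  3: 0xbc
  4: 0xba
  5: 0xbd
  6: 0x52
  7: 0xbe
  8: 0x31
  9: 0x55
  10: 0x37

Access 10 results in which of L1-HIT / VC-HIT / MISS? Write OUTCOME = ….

0: 0xd6 (blk 26, set 2) → MISS  vc=[]
1: 0xd2 (blk 26, set 2) → L1-HIT  vc=[]
2: 0xd7 (blk 26, set 2) → L1-HIT  vc=[]
3: 0xbc (blk 23, set 3) → MISS  vc=[]
4: 0xba (blk 23, set 3) → L1-HIT  vc=[]
5: 0xbd (blk 23, set 3) → L1-HIT  vc=[]
6: 0x52 (blk 10, set 2) → MISS  vc=[26]
7: 0xbe (blk 23, set 3) → L1-HIT  vc=[26]
8: 0x31 (blk 6, set 2) → MISS  vc=[26, 10]
9: 0x55 (blk 10, set 2) → VC-HIT  vc=[26, 6]
10: 0x37 (blk 6, set 2) → VC-HIT  vc=[26, 10]

OUTCOME = VC-HIT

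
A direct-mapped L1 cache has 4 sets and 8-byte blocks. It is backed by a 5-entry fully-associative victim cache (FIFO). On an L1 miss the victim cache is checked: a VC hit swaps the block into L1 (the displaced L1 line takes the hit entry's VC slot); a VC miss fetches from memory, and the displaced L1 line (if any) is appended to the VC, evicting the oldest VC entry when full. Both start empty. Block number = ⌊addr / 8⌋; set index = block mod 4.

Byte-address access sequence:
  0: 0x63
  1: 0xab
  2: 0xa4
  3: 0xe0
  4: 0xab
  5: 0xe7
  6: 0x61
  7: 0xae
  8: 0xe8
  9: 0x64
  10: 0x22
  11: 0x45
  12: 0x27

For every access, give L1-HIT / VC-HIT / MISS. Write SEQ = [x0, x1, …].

  [0] addr=0x63 blk=12 s=0: MISS | VC []
  [1] addr=0xab blk=21 s=1: MISS | VC []
  [2] addr=0xa4 blk=20 s=0: MISS | VC [12]
  [3] addr=0xe0 blk=28 s=0: MISS | VC [12, 20]
  [4] addr=0xab blk=21 s=1: L1-HIT | VC [12, 20]
  [5] addr=0xe7 blk=28 s=0: L1-HIT | VC [12, 20]
  [6] addr=0x61 blk=12 s=0: VC-HIT | VC [28, 20]
  [7] addr=0xae blk=21 s=1: L1-HIT | VC [28, 20]
  [8] addr=0xe8 blk=29 s=1: MISS | VC [28, 20, 21]
  [9] addr=0x64 blk=12 s=0: L1-HIT | VC [28, 20, 21]
  [10] addr=0x22 blk=4 s=0: MISS | VC [28, 20, 21, 12]
  [11] addr=0x45 blk=8 s=0: MISS | VC [28, 20, 21, 12, 4]
  [12] addr=0x27 blk=4 s=0: VC-HIT | VC [28, 20, 21, 12, 8]

SEQ = [MISS, MISS, MISS, MISS, L1-HIT, L1-HIT, VC-HIT, L1-HIT, MISS, L1-HIT, MISS, MISS, VC-HIT]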